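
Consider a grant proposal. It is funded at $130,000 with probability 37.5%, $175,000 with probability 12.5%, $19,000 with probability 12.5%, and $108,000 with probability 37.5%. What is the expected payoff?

EV = 0.375 × 130000 + 0.125 × 175000 + 0.125 × 19000 + 0.375 × 108000 = 48750 + 21875 + 2375 + 40500 = 113500

$113,500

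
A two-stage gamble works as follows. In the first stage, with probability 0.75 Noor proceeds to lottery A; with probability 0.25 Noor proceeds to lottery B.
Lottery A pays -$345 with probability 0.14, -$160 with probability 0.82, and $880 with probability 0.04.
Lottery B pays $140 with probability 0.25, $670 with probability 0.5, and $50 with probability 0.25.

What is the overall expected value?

-$12.60

EV(A) = 0.14 × (-345) + 0.82 × (-160) + 0.04 × 880 = -48.3 − 131.2 + 35.2 = -144.3
EV(B) = 0.25 × 140 + 0.5 × 670 + 0.25 × 50 = 35 + 335 + 12.5 = 382.5
Overall = 0.75 × (-144.3) + 0.25 × 382.5 = -108.225 + 95.625 = -12.6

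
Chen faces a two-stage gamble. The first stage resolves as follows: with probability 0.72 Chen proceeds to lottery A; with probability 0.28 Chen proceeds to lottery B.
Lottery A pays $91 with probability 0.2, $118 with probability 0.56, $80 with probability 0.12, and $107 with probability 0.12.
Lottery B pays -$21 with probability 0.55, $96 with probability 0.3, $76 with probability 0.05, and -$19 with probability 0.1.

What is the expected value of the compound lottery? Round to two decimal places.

$82.20

EV(A) = 0.2 × 91 + 0.56 × 118 + 0.12 × 80 + 0.12 × 107 = 18.2 + 66.08 + 9.6 + 12.84 = 106.72
EV(B) = 0.55 × (-21) + 0.3 × 96 + 0.05 × 76 + 0.1 × (-19) = -11.55 + 28.8 + 3.8 − 1.9 = 19.15
Overall = 0.72 × 106.72 + 0.28 × 19.15 = 76.8384 + 5.362 = 82.2004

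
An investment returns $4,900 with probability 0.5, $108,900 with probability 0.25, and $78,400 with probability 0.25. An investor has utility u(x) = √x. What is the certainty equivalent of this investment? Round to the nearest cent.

$35,156.25

E[u] = 0.5·√4900 + 0.25·√108900 + 0.25·√78400 = 0.5·70 + 0.25·330 + 0.25·280 = 187.5
CE = (187.5)² = 35156.25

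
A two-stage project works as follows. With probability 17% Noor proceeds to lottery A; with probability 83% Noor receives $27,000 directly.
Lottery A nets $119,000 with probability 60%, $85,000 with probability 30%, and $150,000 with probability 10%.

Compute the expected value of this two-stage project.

EV(A) = 0.6 × 119000 + 0.3 × 85000 + 0.1 × 150000 = 71400 + 25500 + 15000 = 111900
Branch B: 27000 (certain)
Overall = 0.17 × 111900 + 0.83 × 27000 = 19023 + 22410 = 41433

$41,433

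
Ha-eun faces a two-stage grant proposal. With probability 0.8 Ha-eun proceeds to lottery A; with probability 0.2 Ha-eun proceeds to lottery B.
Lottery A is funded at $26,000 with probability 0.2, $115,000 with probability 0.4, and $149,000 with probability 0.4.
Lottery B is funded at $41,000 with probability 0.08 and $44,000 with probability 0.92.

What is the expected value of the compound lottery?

EV(A) = 0.2 × 26000 + 0.4 × 115000 + 0.4 × 149000 = 5200 + 46000 + 59600 = 110800
EV(B) = 0.08 × 41000 + 0.92 × 44000 = 3280 + 40480 = 43760
Overall = 0.8 × 110800 + 0.2 × 43760 = 88640 + 8752 = 97392

$97,392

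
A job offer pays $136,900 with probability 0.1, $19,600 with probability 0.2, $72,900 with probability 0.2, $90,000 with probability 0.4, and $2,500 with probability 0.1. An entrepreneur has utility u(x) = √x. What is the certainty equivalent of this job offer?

$59,536

E[u] = 0.1·√136900 + 0.2·√19600 + 0.2·√72900 + 0.4·√90000 + 0.1·√2500 = 0.1·370 + 0.2·140 + 0.2·270 + 0.4·300 + 0.1·50 = 244
CE = (244)² = 59536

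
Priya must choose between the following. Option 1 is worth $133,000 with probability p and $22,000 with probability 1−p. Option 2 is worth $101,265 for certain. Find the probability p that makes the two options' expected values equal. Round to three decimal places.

p·133000 + (1−p)·22000 = 101265
111000p + 22000 = 101265
p = (101265 − 22000) / 111000

p = 0.714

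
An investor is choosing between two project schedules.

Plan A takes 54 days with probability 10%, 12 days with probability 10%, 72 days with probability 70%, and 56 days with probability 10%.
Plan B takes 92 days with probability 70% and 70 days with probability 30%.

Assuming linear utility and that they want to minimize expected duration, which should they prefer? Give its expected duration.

Plan A = 0.1 × 54 + 0.1 × 12 + 0.7 × 72 + 0.1 × 56 = 5.4 + 1.2 + 50.4 + 5.6 = 62.6
Plan B = 0.7 × 92 + 0.3 × 70 = 64.4 + 21 = 85.4

Plan A (62.6 days)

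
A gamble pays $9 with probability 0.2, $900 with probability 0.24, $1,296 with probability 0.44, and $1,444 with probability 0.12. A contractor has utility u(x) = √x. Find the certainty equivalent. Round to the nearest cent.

$795.24

E[u] = 0.2·√9 + 0.24·√900 + 0.44·√1296 + 0.12·√1444 = 0.2·3 + 0.24·30 + 0.44·36 + 0.12·38 = 28.2
CE = (28.2)² = 795.24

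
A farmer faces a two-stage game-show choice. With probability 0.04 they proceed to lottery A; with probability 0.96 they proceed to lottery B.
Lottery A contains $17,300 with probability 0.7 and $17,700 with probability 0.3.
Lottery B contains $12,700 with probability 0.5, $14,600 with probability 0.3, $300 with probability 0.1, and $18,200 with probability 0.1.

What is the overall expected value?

$12,773.60

EV(A) = 0.7 × 17300 + 0.3 × 17700 = 12110 + 5310 = 17420
EV(B) = 0.5 × 12700 + 0.3 × 14600 + 0.1 × 300 + 0.1 × 18200 = 6350 + 4380 + 30 + 1820 = 12580
Overall = 0.04 × 17420 + 0.96 × 12580 = 696.8 + 12076.8 = 12773.6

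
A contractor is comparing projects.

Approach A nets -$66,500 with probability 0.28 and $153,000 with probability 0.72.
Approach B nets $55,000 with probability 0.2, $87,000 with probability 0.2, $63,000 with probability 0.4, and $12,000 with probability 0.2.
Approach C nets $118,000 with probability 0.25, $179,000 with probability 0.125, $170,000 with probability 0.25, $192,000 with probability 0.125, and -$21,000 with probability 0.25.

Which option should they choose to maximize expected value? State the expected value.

Approach A = 0.28 × (-66500) + 0.72 × 153000 = -18620 + 110160 = 91540
Approach B = 0.2 × 55000 + 0.2 × 87000 + 0.4 × 63000 + 0.2 × 12000 = 11000 + 17400 + 25200 + 2400 = 56000
Approach C = 0.25 × 118000 + 0.125 × 179000 + 0.25 × 170000 + 0.125 × 192000 + 0.25 × (-21000) = 29500 + 22375 + 42500 + 24000 − 5250 = 113125

Approach C ($113,125)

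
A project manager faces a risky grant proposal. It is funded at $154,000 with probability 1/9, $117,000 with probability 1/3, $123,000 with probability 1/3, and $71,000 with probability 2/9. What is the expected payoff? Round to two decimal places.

EV = 1/9 × 154000 + 1/3 × 117000 + 1/3 × 123000 + 2/9 × 71000 = 17111.1111 + 39000 + 41000 + 15777.7778 = 112888.8889

$112,888.89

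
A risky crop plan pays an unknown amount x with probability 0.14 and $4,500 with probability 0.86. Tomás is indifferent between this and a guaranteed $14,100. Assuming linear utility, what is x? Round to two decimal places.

x = $73,071.43

0.14·x + 0.86·4500 = 14100
0.14·x = 14100 − 3870 = 10230
x = 10230 / 0.14 = 73071.4286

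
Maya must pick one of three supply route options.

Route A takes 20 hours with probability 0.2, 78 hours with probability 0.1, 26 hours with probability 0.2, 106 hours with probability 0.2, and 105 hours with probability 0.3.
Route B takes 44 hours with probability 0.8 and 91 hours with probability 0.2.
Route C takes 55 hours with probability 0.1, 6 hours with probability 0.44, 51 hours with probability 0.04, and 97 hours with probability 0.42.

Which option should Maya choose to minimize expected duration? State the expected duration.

Route C (50.92 hours)

Route A = 0.2 × 20 + 0.1 × 78 + 0.2 × 26 + 0.2 × 106 + 0.3 × 105 = 4 + 7.8 + 5.2 + 21.2 + 31.5 = 69.7
Route B = 0.8 × 44 + 0.2 × 91 = 35.2 + 18.2 = 53.4
Route C = 0.1 × 55 + 0.44 × 6 + 0.04 × 51 + 0.42 × 97 = 5.5 + 2.64 + 2.04 + 40.74 = 50.92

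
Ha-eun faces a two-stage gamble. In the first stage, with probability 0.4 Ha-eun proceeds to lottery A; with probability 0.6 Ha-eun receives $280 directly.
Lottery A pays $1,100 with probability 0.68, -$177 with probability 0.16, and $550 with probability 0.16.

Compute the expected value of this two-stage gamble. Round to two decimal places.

EV(A) = 0.68 × 1100 + 0.16 × (-177) + 0.16 × 550 = 748 − 28.32 + 88 = 807.68
Branch B: 280 (certain)
Overall = 0.4 × 807.68 + 0.6 × 280 = 323.072 + 168 = 491.072

$491.07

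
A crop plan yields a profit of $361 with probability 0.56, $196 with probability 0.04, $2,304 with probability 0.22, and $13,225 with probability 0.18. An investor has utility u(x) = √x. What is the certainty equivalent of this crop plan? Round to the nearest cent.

E[u] = 0.56·√361 + 0.04·√196 + 0.22·√2304 + 0.18·√13225 = 0.56·19 + 0.04·14 + 0.22·48 + 0.18·115 = 42.46
CE = (42.46)² = 1802.8516

$1,802.85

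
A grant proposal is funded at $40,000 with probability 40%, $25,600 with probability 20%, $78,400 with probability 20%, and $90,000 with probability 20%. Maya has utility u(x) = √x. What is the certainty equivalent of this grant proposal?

$51,984

E[u] = 0.4·√40000 + 0.2·√25600 + 0.2·√78400 + 0.2·√90000 = 0.4·200 + 0.2·160 + 0.2·280 + 0.2·300 = 228
CE = (228)² = 51984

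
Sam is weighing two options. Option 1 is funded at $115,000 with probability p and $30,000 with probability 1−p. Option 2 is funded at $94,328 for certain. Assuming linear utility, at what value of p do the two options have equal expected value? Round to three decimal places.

p = 0.757

p·115000 + (1−p)·30000 = 94328
85000p + 30000 = 94328
p = (94328 − 30000) / 85000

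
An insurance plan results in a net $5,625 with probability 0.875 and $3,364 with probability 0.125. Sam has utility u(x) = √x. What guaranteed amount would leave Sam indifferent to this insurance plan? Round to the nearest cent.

$5,310.77

E[u] = 0.875·√5625 + 0.125·√3364 = 0.875·75 + 0.125·58 = 72.875
CE = (72.875)² = 5310.765625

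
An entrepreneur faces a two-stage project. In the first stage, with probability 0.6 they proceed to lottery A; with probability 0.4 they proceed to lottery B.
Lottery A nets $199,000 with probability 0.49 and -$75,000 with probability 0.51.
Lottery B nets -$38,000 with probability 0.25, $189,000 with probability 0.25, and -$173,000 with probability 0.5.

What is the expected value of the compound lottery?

EV(A) = 0.49 × 199000 + 0.51 × (-75000) = 97510 − 38250 = 59260
EV(B) = 0.25 × (-38000) + 0.25 × 189000 + 0.5 × (-173000) = -9500 + 47250 − 86500 = -48750
Overall = 0.6 × 59260 + 0.4 × (-48750) = 35556 − 19500 = 16056

$16,056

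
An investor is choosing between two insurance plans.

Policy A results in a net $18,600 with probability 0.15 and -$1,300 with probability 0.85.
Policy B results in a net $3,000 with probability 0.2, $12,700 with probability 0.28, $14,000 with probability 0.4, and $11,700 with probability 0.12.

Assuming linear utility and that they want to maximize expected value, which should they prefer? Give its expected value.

Policy B ($11,160)

Policy A = 0.15 × 18600 + 0.85 × (-1300) = 2790 − 1105 = 1685
Policy B = 0.2 × 3000 + 0.28 × 12700 + 0.4 × 14000 + 0.12 × 11700 = 600 + 3556 + 5600 + 1404 = 11160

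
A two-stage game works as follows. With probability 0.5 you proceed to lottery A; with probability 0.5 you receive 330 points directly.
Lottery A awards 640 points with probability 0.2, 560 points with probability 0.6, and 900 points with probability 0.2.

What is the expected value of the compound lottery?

487 points

EV(A) = 0.2 × 640 + 0.6 × 560 + 0.2 × 900 = 128 + 336 + 180 = 644
Branch B: 330 (certain)
Overall = 0.5 × 644 + 0.5 × 330 = 322 + 165 = 487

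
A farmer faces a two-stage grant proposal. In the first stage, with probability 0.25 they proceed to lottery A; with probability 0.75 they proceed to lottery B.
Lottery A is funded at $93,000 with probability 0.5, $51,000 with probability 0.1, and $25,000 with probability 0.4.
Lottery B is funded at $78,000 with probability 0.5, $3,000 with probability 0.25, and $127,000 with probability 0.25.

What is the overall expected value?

EV(A) = 0.5 × 93000 + 0.1 × 51000 + 0.4 × 25000 = 46500 + 5100 + 10000 = 61600
EV(B) = 0.5 × 78000 + 0.25 × 3000 + 0.25 × 127000 = 39000 + 750 + 31750 = 71500
Overall = 0.25 × 61600 + 0.75 × 71500 = 15400 + 53625 = 69025

$69,025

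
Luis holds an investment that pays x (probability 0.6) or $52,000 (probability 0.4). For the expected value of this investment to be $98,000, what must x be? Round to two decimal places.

0.6·x + 0.4·52000 = 98000
0.6·x = 98000 − 20800 = 77200
x = 77200 / 0.6 = 128666.6667

x = $128,666.67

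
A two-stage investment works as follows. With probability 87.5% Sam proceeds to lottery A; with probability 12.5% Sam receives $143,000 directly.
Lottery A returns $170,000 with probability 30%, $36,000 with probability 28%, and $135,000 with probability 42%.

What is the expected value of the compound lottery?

$120,932.50

EV(A) = 0.3 × 170000 + 0.28 × 36000 + 0.42 × 135000 = 51000 + 10080 + 56700 = 117780
Branch B: 143000 (certain)
Overall = 0.875 × 117780 + 0.125 × 143000 = 103057.5 + 17875 = 120932.5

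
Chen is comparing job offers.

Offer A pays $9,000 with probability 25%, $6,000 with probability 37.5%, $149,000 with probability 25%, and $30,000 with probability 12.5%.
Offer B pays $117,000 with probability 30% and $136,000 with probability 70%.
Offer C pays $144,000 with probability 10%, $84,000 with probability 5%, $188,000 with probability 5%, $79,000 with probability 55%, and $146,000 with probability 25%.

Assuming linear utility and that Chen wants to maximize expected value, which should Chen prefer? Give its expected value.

Offer B ($130,300)

Offer A = 0.25 × 9000 + 0.375 × 6000 + 0.25 × 149000 + 0.125 × 30000 = 2250 + 2250 + 37250 + 3750 = 45500
Offer B = 0.3 × 117000 + 0.7 × 136000 = 35100 + 95200 = 130300
Offer C = 0.1 × 144000 + 0.05 × 84000 + 0.05 × 188000 + 0.55 × 79000 + 0.25 × 146000 = 14400 + 4200 + 9400 + 43450 + 36500 = 107950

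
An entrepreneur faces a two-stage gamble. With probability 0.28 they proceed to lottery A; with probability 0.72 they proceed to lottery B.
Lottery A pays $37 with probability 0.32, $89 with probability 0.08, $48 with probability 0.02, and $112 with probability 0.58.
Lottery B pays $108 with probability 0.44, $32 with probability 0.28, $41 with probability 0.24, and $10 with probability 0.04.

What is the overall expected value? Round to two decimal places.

EV(A) = 0.32 × 37 + 0.08 × 89 + 0.02 × 48 + 0.58 × 112 = 11.84 + 7.12 + 0.96 + 64.96 = 84.88
EV(B) = 0.44 × 108 + 0.28 × 32 + 0.24 × 41 + 0.04 × 10 = 47.52 + 8.96 + 9.84 + 0.4 = 66.72
Overall = 0.28 × 84.88 + 0.72 × 66.72 = 23.7664 + 48.0384 = 71.8048

$71.80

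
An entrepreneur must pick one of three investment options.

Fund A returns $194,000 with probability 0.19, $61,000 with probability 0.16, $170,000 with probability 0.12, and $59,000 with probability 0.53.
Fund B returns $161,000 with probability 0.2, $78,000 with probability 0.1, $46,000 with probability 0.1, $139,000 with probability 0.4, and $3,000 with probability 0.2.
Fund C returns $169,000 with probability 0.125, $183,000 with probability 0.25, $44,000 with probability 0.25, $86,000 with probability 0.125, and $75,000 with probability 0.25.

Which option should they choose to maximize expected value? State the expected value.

Fund C ($107,375)

Fund A = 0.19 × 194000 + 0.16 × 61000 + 0.12 × 170000 + 0.53 × 59000 = 36860 + 9760 + 20400 + 31270 = 98290
Fund B = 0.2 × 161000 + 0.1 × 78000 + 0.1 × 46000 + 0.4 × 139000 + 0.2 × 3000 = 32200 + 7800 + 4600 + 55600 + 600 = 100800
Fund C = 0.125 × 169000 + 0.25 × 183000 + 0.25 × 44000 + 0.125 × 86000 + 0.25 × 75000 = 21125 + 45750 + 11000 + 10750 + 18750 = 107375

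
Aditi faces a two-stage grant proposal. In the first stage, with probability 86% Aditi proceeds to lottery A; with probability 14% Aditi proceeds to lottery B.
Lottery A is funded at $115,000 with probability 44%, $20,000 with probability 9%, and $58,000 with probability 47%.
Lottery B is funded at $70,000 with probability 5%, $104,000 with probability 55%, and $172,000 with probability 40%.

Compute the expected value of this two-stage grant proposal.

$86,637.60

EV(A) = 0.44 × 115000 + 0.09 × 20000 + 0.47 × 58000 = 50600 + 1800 + 27260 = 79660
EV(B) = 0.05 × 70000 + 0.55 × 104000 + 0.4 × 172000 = 3500 + 57200 + 68800 = 129500
Overall = 0.86 × 79660 + 0.14 × 129500 = 68507.6 + 18130 = 86637.6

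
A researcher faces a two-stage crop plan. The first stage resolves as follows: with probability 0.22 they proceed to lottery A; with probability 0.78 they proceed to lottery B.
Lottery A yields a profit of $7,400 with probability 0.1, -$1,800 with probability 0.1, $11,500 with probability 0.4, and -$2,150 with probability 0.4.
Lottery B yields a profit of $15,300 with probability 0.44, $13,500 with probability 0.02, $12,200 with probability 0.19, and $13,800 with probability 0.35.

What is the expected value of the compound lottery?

EV(A) = 0.1 × 7400 + 0.1 × (-1800) + 0.4 × 11500 + 0.4 × (-2150) = 740 − 180 + 4600 − 860 = 4300
EV(B) = 0.44 × 15300 + 0.02 × 13500 + 0.19 × 12200 + 0.35 × 13800 = 6732 + 270 + 2318 + 4830 = 14150
Overall = 0.22 × 4300 + 0.78 × 14150 = 946 + 11037 = 11983

$11,983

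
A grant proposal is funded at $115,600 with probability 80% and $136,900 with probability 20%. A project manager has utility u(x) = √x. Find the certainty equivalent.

$119,716

E[u] = 0.8·√115600 + 0.2·√136900 = 0.8·340 + 0.2·370 = 346
CE = (346)² = 119716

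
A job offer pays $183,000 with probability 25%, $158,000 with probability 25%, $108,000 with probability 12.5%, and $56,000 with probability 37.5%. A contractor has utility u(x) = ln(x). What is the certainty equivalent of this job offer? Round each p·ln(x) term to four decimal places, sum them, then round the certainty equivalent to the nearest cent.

E[u] = 0.25·ln(183000) + 0.25·ln(158000) + 0.125·ln(108000) + 0.375·ln(56000) = 3.0293 + 2.9926 + 1.4487 + 4.0999 = 11.5705
CE = e^11.5705 ≈ 105926.42

$105,926.42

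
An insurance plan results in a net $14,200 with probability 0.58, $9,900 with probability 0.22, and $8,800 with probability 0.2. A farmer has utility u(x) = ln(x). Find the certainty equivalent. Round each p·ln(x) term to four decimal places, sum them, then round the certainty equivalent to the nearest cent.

E[u] = 0.58·ln(14200) + 0.22·ln(9900) + 0.2·ln(8800) = 5.5454 + 2.0241 + 1.8165 = 9.3860
CE = e^9.3860 ≈ 11920.32

$11,920.32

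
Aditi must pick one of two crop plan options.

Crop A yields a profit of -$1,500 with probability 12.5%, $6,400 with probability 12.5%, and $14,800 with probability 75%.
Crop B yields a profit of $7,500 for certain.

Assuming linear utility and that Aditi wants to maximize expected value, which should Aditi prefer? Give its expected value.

Crop A ($11,712.50)

Crop A = 0.125 × (-1500) + 0.125 × 6400 + 0.75 × 14800 = -187.5 + 800 + 11100 = 11712.5
Crop B: 7500 (certain)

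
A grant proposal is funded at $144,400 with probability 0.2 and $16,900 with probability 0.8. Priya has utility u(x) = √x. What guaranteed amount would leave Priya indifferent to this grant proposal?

$32,400

E[u] = 0.2·√144400 + 0.8·√16900 = 0.2·380 + 0.8·130 = 180
CE = (180)² = 32400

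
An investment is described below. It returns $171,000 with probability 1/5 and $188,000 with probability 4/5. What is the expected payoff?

$184,600

EV = 1/5 × 171000 + 4/5 × 188000 = 34200 + 150400 = 184600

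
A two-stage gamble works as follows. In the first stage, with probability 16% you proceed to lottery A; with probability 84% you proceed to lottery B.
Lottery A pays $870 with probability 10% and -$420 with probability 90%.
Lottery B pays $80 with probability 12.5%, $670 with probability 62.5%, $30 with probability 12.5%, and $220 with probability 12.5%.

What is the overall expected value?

$339.84

EV(A) = 0.1 × 870 + 0.9 × (-420) = 87 − 378 = -291
EV(B) = 0.125 × 80 + 0.625 × 670 + 0.125 × 30 + 0.125 × 220 = 10 + 418.75 + 3.75 + 27.5 = 460
Overall = 0.16 × (-291) + 0.84 × 460 = -46.56 + 386.4 = 339.84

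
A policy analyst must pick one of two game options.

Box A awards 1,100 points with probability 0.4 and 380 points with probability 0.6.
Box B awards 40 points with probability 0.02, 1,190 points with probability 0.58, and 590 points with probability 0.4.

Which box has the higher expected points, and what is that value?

Box B (927 points)

Box A = 0.4 × 1100 + 0.6 × 380 = 440 + 228 = 668
Box B = 0.02 × 40 + 0.58 × 1190 + 0.4 × 590 = 0.8 + 690.2 + 236 = 927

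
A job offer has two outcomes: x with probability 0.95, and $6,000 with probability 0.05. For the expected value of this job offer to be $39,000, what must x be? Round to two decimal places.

x = $40,736.84

0.95·x + 0.05·6000 = 39000
0.95·x = 39000 − 300 = 38700
x = 38700 / 0.95 = 40736.8421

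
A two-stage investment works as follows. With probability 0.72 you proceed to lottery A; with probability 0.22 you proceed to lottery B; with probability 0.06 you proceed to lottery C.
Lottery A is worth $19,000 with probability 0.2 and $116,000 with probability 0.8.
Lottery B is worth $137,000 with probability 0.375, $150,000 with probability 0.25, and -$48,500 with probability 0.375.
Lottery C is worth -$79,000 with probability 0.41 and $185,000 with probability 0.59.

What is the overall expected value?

EV(A) = 0.2 × 19000 + 0.8 × 116000 = 3800 + 92800 = 96600
EV(B) = 0.375 × 137000 + 0.25 × 150000 + 0.375 × (-48500) = 51375 + 37500 − 18187.5 = 70687.5
EV(C) = 0.41 × (-79000) + 0.59 × 185000 = -32390 + 109150 = 76760
Overall = 0.72 × 96600 + 0.22 × 70687.5 + 0.06 × 76760 = 69552 + 15551.25 + 4605.6 = 89708.85

$89,708.85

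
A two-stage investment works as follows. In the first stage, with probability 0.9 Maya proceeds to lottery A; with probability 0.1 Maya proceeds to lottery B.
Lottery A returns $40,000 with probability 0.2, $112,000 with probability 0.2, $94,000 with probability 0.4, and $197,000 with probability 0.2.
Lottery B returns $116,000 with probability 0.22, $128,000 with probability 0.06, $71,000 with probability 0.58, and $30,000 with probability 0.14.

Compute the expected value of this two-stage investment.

$104,518

EV(A) = 0.2 × 40000 + 0.2 × 112000 + 0.4 × 94000 + 0.2 × 197000 = 8000 + 22400 + 37600 + 39400 = 107400
EV(B) = 0.22 × 116000 + 0.06 × 128000 + 0.58 × 71000 + 0.14 × 30000 = 25520 + 7680 + 41180 + 4200 = 78580
Overall = 0.9 × 107400 + 0.1 × 78580 = 96660 + 7858 = 104518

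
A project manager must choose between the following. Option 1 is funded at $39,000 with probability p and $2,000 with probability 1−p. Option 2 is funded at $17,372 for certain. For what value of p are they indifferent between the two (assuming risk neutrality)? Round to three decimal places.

p·39000 + (1−p)·2000 = 17372
37000p + 2000 = 17372
p = (17372 − 2000) / 37000

p = 0.415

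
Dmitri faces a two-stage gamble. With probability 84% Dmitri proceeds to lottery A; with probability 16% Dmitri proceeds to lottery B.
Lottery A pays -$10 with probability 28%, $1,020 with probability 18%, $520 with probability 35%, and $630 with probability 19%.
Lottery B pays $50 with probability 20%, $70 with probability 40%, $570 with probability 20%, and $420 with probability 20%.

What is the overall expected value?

$443.06

EV(A) = 0.28 × (-10) + 0.18 × 1020 + 0.35 × 520 + 0.19 × 630 = -2.8 + 183.6 + 182 + 119.7 = 482.5
EV(B) = 0.2 × 50 + 0.4 × 70 + 0.2 × 570 + 0.2 × 420 = 10 + 28 + 114 + 84 = 236
Overall = 0.84 × 482.5 + 0.16 × 236 = 405.3 + 37.76 = 443.06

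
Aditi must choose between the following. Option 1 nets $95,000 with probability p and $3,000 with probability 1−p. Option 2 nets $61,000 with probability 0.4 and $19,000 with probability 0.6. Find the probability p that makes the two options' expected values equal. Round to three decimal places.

EV(Option 2) = 0.4 × 61000 + 0.6 × 19000 = 24400 + 11400 = 35800
p·95000 + (1−p)·3000 = 35800
92000p + 3000 = 35800
p = (35800 − 3000) / 92000

p = 0.357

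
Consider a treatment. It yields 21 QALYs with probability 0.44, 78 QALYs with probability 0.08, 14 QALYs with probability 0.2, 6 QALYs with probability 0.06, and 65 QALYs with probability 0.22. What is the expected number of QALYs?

32.94 QALYs

EV = 0.44 × 21 + 0.08 × 78 + 0.2 × 14 + 0.06 × 6 + 0.22 × 65 = 9.24 + 6.24 + 2.8 + 0.36 + 14.3 = 32.94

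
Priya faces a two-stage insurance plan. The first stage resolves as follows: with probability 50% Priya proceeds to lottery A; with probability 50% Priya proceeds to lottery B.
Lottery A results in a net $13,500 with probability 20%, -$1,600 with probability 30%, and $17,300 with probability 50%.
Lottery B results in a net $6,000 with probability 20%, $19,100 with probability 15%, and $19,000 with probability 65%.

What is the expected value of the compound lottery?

$13,642.50

EV(A) = 0.2 × 13500 + 0.3 × (-1600) + 0.5 × 17300 = 2700 − 480 + 8650 = 10870
EV(B) = 0.2 × 6000 + 0.15 × 19100 + 0.65 × 19000 = 1200 + 2865 + 12350 = 16415
Overall = 0.5 × 10870 + 0.5 × 16415 = 5435 + 8207.5 = 13642.5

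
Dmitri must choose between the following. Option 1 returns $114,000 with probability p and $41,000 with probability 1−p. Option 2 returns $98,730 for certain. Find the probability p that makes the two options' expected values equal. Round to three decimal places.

p = 0.791

p·114000 + (1−p)·41000 = 98730
73000p + 41000 = 98730
p = (98730 − 41000) / 73000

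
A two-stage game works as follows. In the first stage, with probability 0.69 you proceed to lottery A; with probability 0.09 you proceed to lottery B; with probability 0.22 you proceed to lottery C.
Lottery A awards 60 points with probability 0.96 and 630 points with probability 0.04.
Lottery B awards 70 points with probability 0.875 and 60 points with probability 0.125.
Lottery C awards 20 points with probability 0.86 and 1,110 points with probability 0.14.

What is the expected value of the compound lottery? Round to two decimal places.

EV(A) = 0.96 × 60 + 0.04 × 630 = 57.6 + 25.2 = 82.8
EV(B) = 0.875 × 70 + 0.125 × 60 = 61.25 + 7.5 = 68.75
EV(C) = 0.86 × 20 + 0.14 × 1110 = 17.2 + 155.4 = 172.6
Overall = 0.69 × 82.8 + 0.09 × 68.75 + 0.22 × 172.6 = 57.132 + 6.1875 + 37.972 = 101.2915

101.29 points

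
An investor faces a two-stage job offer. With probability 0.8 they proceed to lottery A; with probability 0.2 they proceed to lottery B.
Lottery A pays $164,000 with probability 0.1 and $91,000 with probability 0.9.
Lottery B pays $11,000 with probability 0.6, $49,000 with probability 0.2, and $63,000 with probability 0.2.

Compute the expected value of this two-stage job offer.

$84,440

EV(A) = 0.1 × 164000 + 0.9 × 91000 = 16400 + 81900 = 98300
EV(B) = 0.6 × 11000 + 0.2 × 49000 + 0.2 × 63000 = 6600 + 9800 + 12600 = 29000
Overall = 0.8 × 98300 + 0.2 × 29000 = 78640 + 5800 = 84440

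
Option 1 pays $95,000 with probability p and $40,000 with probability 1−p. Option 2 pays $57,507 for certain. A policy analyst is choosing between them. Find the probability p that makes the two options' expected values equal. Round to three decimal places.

p = 0.318

p·95000 + (1−p)·40000 = 57507
55000p + 40000 = 57507
p = (57507 − 40000) / 55000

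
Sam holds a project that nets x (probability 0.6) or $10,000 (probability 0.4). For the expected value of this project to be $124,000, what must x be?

0.6·x + 0.4·10000 = 124000
0.6·x = 124000 − 4000 = 120000
x = 120000 / 0.6 = 200000

x = $200,000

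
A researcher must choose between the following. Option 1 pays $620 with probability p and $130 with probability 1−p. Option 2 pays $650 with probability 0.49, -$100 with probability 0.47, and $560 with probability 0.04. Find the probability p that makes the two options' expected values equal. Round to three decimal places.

p = 0.334

EV(Option 2) = 0.49 × 650 + 0.47 × (-100) + 0.04 × 560 = 318.5 − 47 + 22.4 = 293.9
p·620 + (1−p)·130 = 293.9
490p + 130 = 293.9
p = (293.9 − 130) / 490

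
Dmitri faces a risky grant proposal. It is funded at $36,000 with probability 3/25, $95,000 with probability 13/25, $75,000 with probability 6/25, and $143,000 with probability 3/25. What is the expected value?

$88,880

EV = 3/25 × 36000 + 13/25 × 95000 + 6/25 × 75000 + 3/25 × 143000 = 4320 + 49400 + 18000 + 17160 = 88880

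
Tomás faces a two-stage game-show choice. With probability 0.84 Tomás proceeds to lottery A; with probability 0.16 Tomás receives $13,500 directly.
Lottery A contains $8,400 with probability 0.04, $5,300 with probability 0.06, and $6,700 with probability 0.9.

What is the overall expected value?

EV(A) = 0.04 × 8400 + 0.06 × 5300 + 0.9 × 6700 = 336 + 318 + 6030 = 6684
Branch B: 13500 (certain)
Overall = 0.84 × 6684 + 0.16 × 13500 = 5614.56 + 2160 = 7774.56

$7,774.56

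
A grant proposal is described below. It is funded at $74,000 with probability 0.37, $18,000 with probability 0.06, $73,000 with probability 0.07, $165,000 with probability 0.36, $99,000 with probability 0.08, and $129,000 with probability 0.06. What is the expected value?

$108,630

EV = 0.37 × 74000 + 0.06 × 18000 + 0.07 × 73000 + 0.36 × 165000 + 0.08 × 99000 + 0.06 × 129000 = 27380 + 1080 + 5110 + 59400 + 7920 + 7740 = 108630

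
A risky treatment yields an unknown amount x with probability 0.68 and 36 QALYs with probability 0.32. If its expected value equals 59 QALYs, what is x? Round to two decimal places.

0.68·x + 0.32·36 = 59
0.68·x = 59 − 11.52 = 47.48
x = 47.48 / 0.68 = 69.8235

x = 69.82 QALYs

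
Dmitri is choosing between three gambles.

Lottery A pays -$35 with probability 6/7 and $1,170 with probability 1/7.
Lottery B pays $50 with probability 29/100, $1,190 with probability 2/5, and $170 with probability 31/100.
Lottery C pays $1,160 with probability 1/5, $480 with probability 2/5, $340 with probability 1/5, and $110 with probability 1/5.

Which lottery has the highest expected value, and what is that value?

Lottery B ($543.20)

Lottery A = 6/7 × (-35) + 1/7 × 1170 = -30 + 167.1429 = 137.1429
Lottery B = 29/100 × 50 + 2/5 × 1190 + 31/100 × 170 = 14.5 + 476 + 52.7 = 543.2
Lottery C = 1/5 × 1160 + 2/5 × 480 + 1/5 × 340 + 1/5 × 110 = 232 + 192 + 68 + 22 = 514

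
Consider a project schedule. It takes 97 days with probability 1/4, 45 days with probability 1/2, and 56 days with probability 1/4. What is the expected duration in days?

60.75 days

EV = 1/4 × 97 + 1/2 × 45 + 1/4 × 56 = 24.25 + 22.5 + 14 = 60.75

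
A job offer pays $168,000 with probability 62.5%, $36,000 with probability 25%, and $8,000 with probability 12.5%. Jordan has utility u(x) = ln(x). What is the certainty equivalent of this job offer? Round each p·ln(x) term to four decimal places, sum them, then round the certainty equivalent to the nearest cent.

E[u] = 0.625·ln(168000) + 0.25·ln(36000) + 0.125·ln(8000) = 7.5198 + 2.6228 + 1.1234 = 11.2660
CE = e^11.2660 ≈ 78119.89

$78,119.89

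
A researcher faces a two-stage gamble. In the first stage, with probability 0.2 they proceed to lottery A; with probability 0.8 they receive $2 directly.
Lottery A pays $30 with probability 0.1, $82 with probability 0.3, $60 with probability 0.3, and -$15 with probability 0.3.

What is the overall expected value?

EV(A) = 0.1 × 30 + 0.3 × 82 + 0.3 × 60 + 0.3 × (-15) = 3 + 24.6 + 18 − 4.5 = 41.1
Branch B: 2 (certain)
Overall = 0.2 × 41.1 + 0.8 × 2 = 8.22 + 1.6 = 9.82

$9.82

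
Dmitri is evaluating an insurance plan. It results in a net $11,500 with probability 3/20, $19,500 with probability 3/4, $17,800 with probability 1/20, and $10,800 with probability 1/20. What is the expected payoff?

$17,780

EV = 3/20 × 11500 + 3/4 × 19500 + 1/20 × 17800 + 1/20 × 10800 = 1725 + 14625 + 890 + 540 = 17780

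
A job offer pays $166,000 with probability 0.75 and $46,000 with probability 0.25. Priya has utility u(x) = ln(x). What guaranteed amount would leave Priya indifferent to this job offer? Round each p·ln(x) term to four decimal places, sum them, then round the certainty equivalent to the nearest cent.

E[u] = 0.75·ln(166000) + 0.25·ln(46000) = 9.0148 + 2.6841 = 11.6989
CE = e^11.6989 ≈ 120439.16

$120,439.16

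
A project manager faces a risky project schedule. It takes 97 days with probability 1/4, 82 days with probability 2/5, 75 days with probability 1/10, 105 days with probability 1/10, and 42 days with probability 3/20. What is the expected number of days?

EV = 1/4 × 97 + 2/5 × 82 + 1/10 × 75 + 1/10 × 105 + 3/20 × 42 = 24.25 + 32.8 + 7.5 + 10.5 + 6.3 = 81.35

81.35 days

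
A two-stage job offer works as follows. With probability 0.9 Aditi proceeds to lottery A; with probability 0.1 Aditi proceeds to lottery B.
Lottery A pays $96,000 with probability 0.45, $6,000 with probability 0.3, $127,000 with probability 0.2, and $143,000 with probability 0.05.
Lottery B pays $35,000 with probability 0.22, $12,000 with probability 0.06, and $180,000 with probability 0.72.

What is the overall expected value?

$83,597

EV(A) = 0.45 × 96000 + 0.3 × 6000 + 0.2 × 127000 + 0.05 × 143000 = 43200 + 1800 + 25400 + 7150 = 77550
EV(B) = 0.22 × 35000 + 0.06 × 12000 + 0.72 × 180000 = 7700 + 720 + 129600 = 138020
Overall = 0.9 × 77550 + 0.1 × 138020 = 69795 + 13802 = 83597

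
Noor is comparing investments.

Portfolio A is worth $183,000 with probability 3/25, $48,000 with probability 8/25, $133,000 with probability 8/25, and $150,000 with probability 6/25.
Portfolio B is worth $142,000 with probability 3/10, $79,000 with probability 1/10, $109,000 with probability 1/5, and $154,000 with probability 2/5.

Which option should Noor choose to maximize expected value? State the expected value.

Portfolio B ($133,900)

Portfolio A = 3/25 × 183000 + 8/25 × 48000 + 8/25 × 133000 + 6/25 × 150000 = 21960 + 15360 + 42560 + 36000 = 115880
Portfolio B = 3/10 × 142000 + 1/10 × 79000 + 1/5 × 109000 + 2/5 × 154000 = 42600 + 7900 + 21800 + 61600 = 133900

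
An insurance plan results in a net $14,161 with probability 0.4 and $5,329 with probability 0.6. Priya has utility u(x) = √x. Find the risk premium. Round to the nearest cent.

E[u] = 0.4·√14161 + 0.6·√5329 = 0.4·119 + 0.6·73 = 91.4
CE = (91.4)² = 8353.96
Risk premium = EV − CE = 8861.8 − 8353.96 = 507.84

$507.84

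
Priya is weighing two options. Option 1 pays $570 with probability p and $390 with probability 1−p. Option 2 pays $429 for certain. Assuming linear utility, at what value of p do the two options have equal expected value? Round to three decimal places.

p·570 + (1−p)·390 = 429
180p + 390 = 429
p = (429 − 390) / 180

p = 0.217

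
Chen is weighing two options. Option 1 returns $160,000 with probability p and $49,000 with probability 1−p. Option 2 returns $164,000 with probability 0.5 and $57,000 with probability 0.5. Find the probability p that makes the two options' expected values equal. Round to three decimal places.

EV(Option 2) = 0.5 × 164000 + 0.5 × 57000 = 82000 + 28500 = 110500
p·160000 + (1−p)·49000 = 110500
111000p + 49000 = 110500
p = (110500 − 49000) / 111000

p = 0.554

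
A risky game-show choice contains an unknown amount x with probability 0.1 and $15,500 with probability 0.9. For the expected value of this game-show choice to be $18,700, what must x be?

0.1·x + 0.9·15500 = 18700
0.1·x = 18700 − 13950 = 4750
x = 4750 / 0.1 = 47500

x = $47,500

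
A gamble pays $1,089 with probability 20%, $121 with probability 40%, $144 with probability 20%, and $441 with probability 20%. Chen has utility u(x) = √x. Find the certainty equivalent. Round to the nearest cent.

$309.76

E[u] = 0.2·√1089 + 0.4·√121 + 0.2·√144 + 0.2·√441 = 0.2·33 + 0.4·11 + 0.2·12 + 0.2·21 = 17.6
CE = (17.6)² = 309.76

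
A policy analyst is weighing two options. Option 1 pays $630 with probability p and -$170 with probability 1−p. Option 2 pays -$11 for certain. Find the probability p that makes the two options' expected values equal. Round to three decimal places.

p·630 + (1−p)·(-170) = -11
800p − 170 = -11
p = (-11 + 170) / 800

p = 0.199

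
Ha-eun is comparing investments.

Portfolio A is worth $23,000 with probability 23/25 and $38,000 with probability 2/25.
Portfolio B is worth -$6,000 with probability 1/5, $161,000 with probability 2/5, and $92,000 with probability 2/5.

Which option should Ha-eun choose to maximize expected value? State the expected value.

Portfolio B ($100,000)

Portfolio A = 23/25 × 23000 + 2/25 × 38000 = 21160 + 3040 = 24200
Portfolio B = 1/5 × (-6000) + 2/5 × 161000 + 2/5 × 92000 = -1200 + 64400 + 36800 = 100000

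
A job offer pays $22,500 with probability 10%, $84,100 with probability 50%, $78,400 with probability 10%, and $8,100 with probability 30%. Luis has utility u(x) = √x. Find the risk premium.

E[u] = 0.1·√22500 + 0.5·√84100 + 0.1·√78400 + 0.3·√8100 = 0.1·150 + 0.5·290 + 0.1·280 + 0.3·90 = 215
CE = (215)² = 46225
Risk premium = EV − CE = 54570 − 46225 = 8345

$8,345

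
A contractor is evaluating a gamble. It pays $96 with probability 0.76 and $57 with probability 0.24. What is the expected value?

$86.64

EV = 0.76 × 96 + 0.24 × 57 = 72.96 + 13.68 = 86.64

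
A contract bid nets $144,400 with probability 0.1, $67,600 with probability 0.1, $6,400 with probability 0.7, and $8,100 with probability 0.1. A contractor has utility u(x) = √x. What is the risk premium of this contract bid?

$9,849

E[u] = 0.1·√144400 + 0.1·√67600 + 0.7·√6400 + 0.1·√8100 = 0.1·380 + 0.1·260 + 0.7·80 + 0.1·90 = 129
CE = (129)² = 16641
Risk premium = EV − CE = 26490 − 16641 = 9849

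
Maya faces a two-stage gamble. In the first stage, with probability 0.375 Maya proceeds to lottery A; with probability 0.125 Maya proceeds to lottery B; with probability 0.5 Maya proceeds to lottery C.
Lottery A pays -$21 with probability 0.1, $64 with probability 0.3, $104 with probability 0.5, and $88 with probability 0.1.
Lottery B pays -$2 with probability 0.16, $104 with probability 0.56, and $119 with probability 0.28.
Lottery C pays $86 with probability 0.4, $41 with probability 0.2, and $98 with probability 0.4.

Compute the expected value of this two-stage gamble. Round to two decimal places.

EV(A) = 0.1 × (-21) + 0.3 × 64 + 0.5 × 104 + 0.1 × 88 = -2.1 + 19.2 + 52 + 8.8 = 77.9
EV(B) = 0.16 × (-2) + 0.56 × 104 + 0.28 × 119 = -0.32 + 58.24 + 33.32 = 91.24
EV(C) = 0.4 × 86 + 0.2 × 41 + 0.4 × 98 = 34.4 + 8.2 + 39.2 = 81.8
Overall = 0.375 × 77.9 + 0.125 × 91.24 + 0.5 × 81.8 = 29.2125 + 11.405 + 40.9 = 81.5175

$81.52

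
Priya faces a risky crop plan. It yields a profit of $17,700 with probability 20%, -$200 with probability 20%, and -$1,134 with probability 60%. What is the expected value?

EV = 0.2 × 17700 + 0.2 × (-200) + 0.6 × (-1134) = 3540 − 40 − 680.4 = 2819.6

$2,819.60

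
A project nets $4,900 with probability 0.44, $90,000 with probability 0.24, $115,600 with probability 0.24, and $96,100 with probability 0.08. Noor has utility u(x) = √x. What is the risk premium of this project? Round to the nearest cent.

E[u] = 0.44·√4900 + 0.24·√90000 + 0.24·√115600 + 0.08·√96100 = 0.44·70 + 0.24·300 + 0.24·340 + 0.08·310 = 209.2
CE = (209.2)² = 43764.64
Risk premium = EV − CE = 59188 − 43764.64 = 15423.36

$15,423.36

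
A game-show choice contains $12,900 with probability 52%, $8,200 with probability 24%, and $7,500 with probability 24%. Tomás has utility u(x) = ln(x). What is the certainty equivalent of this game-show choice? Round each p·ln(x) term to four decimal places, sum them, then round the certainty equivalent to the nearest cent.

$10,158.84

E[u] = 0.52·ln(12900) + 0.24·ln(8200) + 0.24·ln(7500) = 4.9218 + 2.1629 + 2.1414 = 9.2261
CE = e^9.2261 ≈ 10158.84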